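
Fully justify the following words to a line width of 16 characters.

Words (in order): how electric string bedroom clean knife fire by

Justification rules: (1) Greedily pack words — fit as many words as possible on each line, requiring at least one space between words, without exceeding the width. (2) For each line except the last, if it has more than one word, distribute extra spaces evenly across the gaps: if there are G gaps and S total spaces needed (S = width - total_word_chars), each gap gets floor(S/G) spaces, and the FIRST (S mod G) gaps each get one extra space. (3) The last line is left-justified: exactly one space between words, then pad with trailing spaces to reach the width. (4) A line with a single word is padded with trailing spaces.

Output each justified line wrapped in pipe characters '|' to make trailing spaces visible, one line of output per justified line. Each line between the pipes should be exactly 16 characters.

Line 1: ['how', 'electric'] (min_width=12, slack=4)
Line 2: ['string', 'bedroom'] (min_width=14, slack=2)
Line 3: ['clean', 'knife', 'fire'] (min_width=16, slack=0)
Line 4: ['by'] (min_width=2, slack=14)

Answer: |how     electric|
|string   bedroom|
|clean knife fire|
|by              |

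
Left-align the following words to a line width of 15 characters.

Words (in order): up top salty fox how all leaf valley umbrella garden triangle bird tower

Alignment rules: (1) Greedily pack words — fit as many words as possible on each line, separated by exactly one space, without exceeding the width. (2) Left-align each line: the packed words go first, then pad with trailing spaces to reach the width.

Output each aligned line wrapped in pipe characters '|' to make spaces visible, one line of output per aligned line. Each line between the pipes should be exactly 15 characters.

Line 1: ['up', 'top', 'salty'] (min_width=12, slack=3)
Line 2: ['fox', 'how', 'all'] (min_width=11, slack=4)
Line 3: ['leaf', 'valley'] (min_width=11, slack=4)
Line 4: ['umbrella', 'garden'] (min_width=15, slack=0)
Line 5: ['triangle', 'bird'] (min_width=13, slack=2)
Line 6: ['tower'] (min_width=5, slack=10)

Answer: |up top salty   |
|fox how all    |
|leaf valley    |
|umbrella garden|
|triangle bird  |
|tower          |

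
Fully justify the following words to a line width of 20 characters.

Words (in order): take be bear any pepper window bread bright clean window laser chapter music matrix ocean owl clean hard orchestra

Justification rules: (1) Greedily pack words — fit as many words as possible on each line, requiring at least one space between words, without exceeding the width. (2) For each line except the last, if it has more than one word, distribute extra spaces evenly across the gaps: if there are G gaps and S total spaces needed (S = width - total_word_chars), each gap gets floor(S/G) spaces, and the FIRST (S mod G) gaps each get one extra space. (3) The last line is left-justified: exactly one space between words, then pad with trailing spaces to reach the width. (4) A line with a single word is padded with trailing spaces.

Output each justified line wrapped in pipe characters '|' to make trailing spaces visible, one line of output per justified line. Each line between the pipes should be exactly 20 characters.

Line 1: ['take', 'be', 'bear', 'any'] (min_width=16, slack=4)
Line 2: ['pepper', 'window', 'bread'] (min_width=19, slack=1)
Line 3: ['bright', 'clean', 'window'] (min_width=19, slack=1)
Line 4: ['laser', 'chapter', 'music'] (min_width=19, slack=1)
Line 5: ['matrix', 'ocean', 'owl'] (min_width=16, slack=4)
Line 6: ['clean', 'hard', 'orchestra'] (min_width=20, slack=0)

Answer: |take   be  bear  any|
|pepper  window bread|
|bright  clean window|
|laser  chapter music|
|matrix   ocean   owl|
|clean hard orchestra|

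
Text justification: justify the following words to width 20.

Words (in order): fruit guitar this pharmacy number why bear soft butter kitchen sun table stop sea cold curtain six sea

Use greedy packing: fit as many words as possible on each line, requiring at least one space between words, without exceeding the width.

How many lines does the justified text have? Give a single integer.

Answer: 6

Derivation:
Line 1: ['fruit', 'guitar', 'this'] (min_width=17, slack=3)
Line 2: ['pharmacy', 'number', 'why'] (min_width=19, slack=1)
Line 3: ['bear', 'soft', 'butter'] (min_width=16, slack=4)
Line 4: ['kitchen', 'sun', 'table'] (min_width=17, slack=3)
Line 5: ['stop', 'sea', 'cold'] (min_width=13, slack=7)
Line 6: ['curtain', 'six', 'sea'] (min_width=15, slack=5)
Total lines: 6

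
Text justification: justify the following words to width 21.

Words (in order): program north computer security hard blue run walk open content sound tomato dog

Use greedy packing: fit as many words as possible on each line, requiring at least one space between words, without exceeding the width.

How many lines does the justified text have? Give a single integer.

Line 1: ['program', 'north'] (min_width=13, slack=8)
Line 2: ['computer', 'security'] (min_width=17, slack=4)
Line 3: ['hard', 'blue', 'run', 'walk'] (min_width=18, slack=3)
Line 4: ['open', 'content', 'sound'] (min_width=18, slack=3)
Line 5: ['tomato', 'dog'] (min_width=10, slack=11)
Total lines: 5

Answer: 5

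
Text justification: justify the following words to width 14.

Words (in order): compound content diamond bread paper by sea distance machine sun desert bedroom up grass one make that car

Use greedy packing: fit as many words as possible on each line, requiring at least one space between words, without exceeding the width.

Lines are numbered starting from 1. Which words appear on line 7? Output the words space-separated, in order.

Line 1: ['compound'] (min_width=8, slack=6)
Line 2: ['content'] (min_width=7, slack=7)
Line 3: ['diamond', 'bread'] (min_width=13, slack=1)
Line 4: ['paper', 'by', 'sea'] (min_width=12, slack=2)
Line 5: ['distance'] (min_width=8, slack=6)
Line 6: ['machine', 'sun'] (min_width=11, slack=3)
Line 7: ['desert', 'bedroom'] (min_width=14, slack=0)
Line 8: ['up', 'grass', 'one'] (min_width=12, slack=2)
Line 9: ['make', 'that', 'car'] (min_width=13, slack=1)

Answer: desert bedroom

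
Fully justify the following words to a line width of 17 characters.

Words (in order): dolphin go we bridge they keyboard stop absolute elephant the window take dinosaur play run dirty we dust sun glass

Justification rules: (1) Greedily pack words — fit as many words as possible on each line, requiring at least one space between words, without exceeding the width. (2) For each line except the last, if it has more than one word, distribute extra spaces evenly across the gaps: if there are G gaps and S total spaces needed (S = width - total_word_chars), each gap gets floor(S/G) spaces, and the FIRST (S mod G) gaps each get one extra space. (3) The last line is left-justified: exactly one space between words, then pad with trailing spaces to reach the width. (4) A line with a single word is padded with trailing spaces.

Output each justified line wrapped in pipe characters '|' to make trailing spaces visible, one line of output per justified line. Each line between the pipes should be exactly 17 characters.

Answer: |dolphin   go   we|
|bridge       they|
|keyboard     stop|
|absolute elephant|
|the  window  take|
|dinosaur play run|
|dirty we dust sun|
|glass            |

Derivation:
Line 1: ['dolphin', 'go', 'we'] (min_width=13, slack=4)
Line 2: ['bridge', 'they'] (min_width=11, slack=6)
Line 3: ['keyboard', 'stop'] (min_width=13, slack=4)
Line 4: ['absolute', 'elephant'] (min_width=17, slack=0)
Line 5: ['the', 'window', 'take'] (min_width=15, slack=2)
Line 6: ['dinosaur', 'play', 'run'] (min_width=17, slack=0)
Line 7: ['dirty', 'we', 'dust', 'sun'] (min_width=17, slack=0)
Line 8: ['glass'] (min_width=5, slack=12)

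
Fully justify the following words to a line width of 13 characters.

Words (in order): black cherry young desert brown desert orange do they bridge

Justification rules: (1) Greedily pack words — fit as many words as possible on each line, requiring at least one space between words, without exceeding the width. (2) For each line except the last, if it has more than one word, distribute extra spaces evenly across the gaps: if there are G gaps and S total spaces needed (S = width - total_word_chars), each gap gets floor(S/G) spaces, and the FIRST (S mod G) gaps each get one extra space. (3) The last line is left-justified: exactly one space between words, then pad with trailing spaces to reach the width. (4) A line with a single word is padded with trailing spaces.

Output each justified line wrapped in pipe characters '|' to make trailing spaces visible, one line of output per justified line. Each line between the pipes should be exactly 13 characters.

Answer: |black  cherry|
|young  desert|
|brown  desert|
|orange     do|
|they bridge  |

Derivation:
Line 1: ['black', 'cherry'] (min_width=12, slack=1)
Line 2: ['young', 'desert'] (min_width=12, slack=1)
Line 3: ['brown', 'desert'] (min_width=12, slack=1)
Line 4: ['orange', 'do'] (min_width=9, slack=4)
Line 5: ['they', 'bridge'] (min_width=11, slack=2)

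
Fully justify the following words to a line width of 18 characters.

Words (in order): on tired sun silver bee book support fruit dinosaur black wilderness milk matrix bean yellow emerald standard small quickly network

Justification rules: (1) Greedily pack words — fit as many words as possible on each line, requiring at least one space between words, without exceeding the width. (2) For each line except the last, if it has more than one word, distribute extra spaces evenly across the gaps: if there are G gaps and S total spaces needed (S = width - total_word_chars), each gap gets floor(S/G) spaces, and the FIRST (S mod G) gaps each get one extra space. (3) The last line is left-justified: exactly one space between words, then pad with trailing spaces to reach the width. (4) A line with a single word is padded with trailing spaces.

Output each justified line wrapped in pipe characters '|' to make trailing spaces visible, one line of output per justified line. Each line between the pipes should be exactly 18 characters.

Line 1: ['on', 'tired', 'sun'] (min_width=12, slack=6)
Line 2: ['silver', 'bee', 'book'] (min_width=15, slack=3)
Line 3: ['support', 'fruit'] (min_width=13, slack=5)
Line 4: ['dinosaur', 'black'] (min_width=14, slack=4)
Line 5: ['wilderness', 'milk'] (min_width=15, slack=3)
Line 6: ['matrix', 'bean', 'yellow'] (min_width=18, slack=0)
Line 7: ['emerald', 'standard'] (min_width=16, slack=2)
Line 8: ['small', 'quickly'] (min_width=13, slack=5)
Line 9: ['network'] (min_width=7, slack=11)

Answer: |on    tired    sun|
|silver   bee  book|
|support      fruit|
|dinosaur     black|
|wilderness    milk|
|matrix bean yellow|
|emerald   standard|
|small      quickly|
|network           |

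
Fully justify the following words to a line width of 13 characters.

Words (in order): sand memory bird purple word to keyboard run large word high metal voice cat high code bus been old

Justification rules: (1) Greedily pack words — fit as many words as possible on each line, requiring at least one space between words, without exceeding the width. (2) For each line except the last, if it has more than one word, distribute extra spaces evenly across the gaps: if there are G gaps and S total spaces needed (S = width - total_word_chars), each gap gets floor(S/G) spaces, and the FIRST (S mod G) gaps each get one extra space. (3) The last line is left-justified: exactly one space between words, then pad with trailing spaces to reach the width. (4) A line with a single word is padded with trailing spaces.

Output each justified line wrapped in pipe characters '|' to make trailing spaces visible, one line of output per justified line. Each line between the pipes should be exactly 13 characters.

Answer: |sand   memory|
|bird   purple|
|word       to|
|keyboard  run|
|large    word|
|high    metal|
|voice     cat|
|high code bus|
|been old     |

Derivation:
Line 1: ['sand', 'memory'] (min_width=11, slack=2)
Line 2: ['bird', 'purple'] (min_width=11, slack=2)
Line 3: ['word', 'to'] (min_width=7, slack=6)
Line 4: ['keyboard', 'run'] (min_width=12, slack=1)
Line 5: ['large', 'word'] (min_width=10, slack=3)
Line 6: ['high', 'metal'] (min_width=10, slack=3)
Line 7: ['voice', 'cat'] (min_width=9, slack=4)
Line 8: ['high', 'code', 'bus'] (min_width=13, slack=0)
Line 9: ['been', 'old'] (min_width=8, slack=5)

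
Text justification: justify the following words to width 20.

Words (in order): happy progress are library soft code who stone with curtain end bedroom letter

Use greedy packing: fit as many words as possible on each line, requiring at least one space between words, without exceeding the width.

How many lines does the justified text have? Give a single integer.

Line 1: ['happy', 'progress', 'are'] (min_width=18, slack=2)
Line 2: ['library', 'soft', 'code'] (min_width=17, slack=3)
Line 3: ['who', 'stone', 'with'] (min_width=14, slack=6)
Line 4: ['curtain', 'end', 'bedroom'] (min_width=19, slack=1)
Line 5: ['letter'] (min_width=6, slack=14)
Total lines: 5

Answer: 5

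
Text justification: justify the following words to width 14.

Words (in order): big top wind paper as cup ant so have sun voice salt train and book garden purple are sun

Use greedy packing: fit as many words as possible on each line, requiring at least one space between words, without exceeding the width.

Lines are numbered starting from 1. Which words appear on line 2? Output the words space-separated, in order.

Answer: paper as cup

Derivation:
Line 1: ['big', 'top', 'wind'] (min_width=12, slack=2)
Line 2: ['paper', 'as', 'cup'] (min_width=12, slack=2)
Line 3: ['ant', 'so', 'have'] (min_width=11, slack=3)
Line 4: ['sun', 'voice', 'salt'] (min_width=14, slack=0)
Line 5: ['train', 'and', 'book'] (min_width=14, slack=0)
Line 6: ['garden', 'purple'] (min_width=13, slack=1)
Line 7: ['are', 'sun'] (min_width=7, slack=7)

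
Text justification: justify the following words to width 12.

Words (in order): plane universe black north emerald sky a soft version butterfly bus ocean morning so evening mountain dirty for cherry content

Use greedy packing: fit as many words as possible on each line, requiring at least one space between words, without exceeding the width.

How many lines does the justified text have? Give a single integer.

Answer: 14

Derivation:
Line 1: ['plane'] (min_width=5, slack=7)
Line 2: ['universe'] (min_width=8, slack=4)
Line 3: ['black', 'north'] (min_width=11, slack=1)
Line 4: ['emerald', 'sky'] (min_width=11, slack=1)
Line 5: ['a', 'soft'] (min_width=6, slack=6)
Line 6: ['version'] (min_width=7, slack=5)
Line 7: ['butterfly'] (min_width=9, slack=3)
Line 8: ['bus', 'ocean'] (min_width=9, slack=3)
Line 9: ['morning', 'so'] (min_width=10, slack=2)
Line 10: ['evening'] (min_width=7, slack=5)
Line 11: ['mountain'] (min_width=8, slack=4)
Line 12: ['dirty', 'for'] (min_width=9, slack=3)
Line 13: ['cherry'] (min_width=6, slack=6)
Line 14: ['content'] (min_width=7, slack=5)
Total lines: 14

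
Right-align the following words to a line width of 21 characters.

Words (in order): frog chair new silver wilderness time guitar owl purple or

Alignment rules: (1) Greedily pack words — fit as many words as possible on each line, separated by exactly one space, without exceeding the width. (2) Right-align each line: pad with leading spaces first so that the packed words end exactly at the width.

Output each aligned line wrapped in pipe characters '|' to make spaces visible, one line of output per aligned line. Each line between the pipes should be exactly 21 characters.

Answer: |frog chair new silver|
|      wilderness time|
| guitar owl purple or|

Derivation:
Line 1: ['frog', 'chair', 'new', 'silver'] (min_width=21, slack=0)
Line 2: ['wilderness', 'time'] (min_width=15, slack=6)
Line 3: ['guitar', 'owl', 'purple', 'or'] (min_width=20, slack=1)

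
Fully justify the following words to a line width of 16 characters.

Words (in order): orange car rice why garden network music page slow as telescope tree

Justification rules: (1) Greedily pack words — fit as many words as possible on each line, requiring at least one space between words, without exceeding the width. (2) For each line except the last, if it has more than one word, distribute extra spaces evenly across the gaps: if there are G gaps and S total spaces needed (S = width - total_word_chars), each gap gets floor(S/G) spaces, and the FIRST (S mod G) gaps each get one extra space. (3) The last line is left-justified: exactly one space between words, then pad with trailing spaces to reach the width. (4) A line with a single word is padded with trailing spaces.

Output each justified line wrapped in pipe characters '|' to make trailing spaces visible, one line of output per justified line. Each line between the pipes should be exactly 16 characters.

Line 1: ['orange', 'car', 'rice'] (min_width=15, slack=1)
Line 2: ['why', 'garden'] (min_width=10, slack=6)
Line 3: ['network', 'music'] (min_width=13, slack=3)
Line 4: ['page', 'slow', 'as'] (min_width=12, slack=4)
Line 5: ['telescope', 'tree'] (min_width=14, slack=2)

Answer: |orange  car rice|
|why       garden|
|network    music|
|page   slow   as|
|telescope tree  |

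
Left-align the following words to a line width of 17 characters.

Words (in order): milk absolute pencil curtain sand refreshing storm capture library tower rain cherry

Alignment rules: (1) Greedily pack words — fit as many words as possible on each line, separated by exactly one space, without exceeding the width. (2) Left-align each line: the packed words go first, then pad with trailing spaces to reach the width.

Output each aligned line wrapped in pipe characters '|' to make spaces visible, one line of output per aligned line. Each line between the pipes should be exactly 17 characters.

Answer: |milk absolute    |
|pencil curtain   |
|sand refreshing  |
|storm capture    |
|library tower    |
|rain cherry      |

Derivation:
Line 1: ['milk', 'absolute'] (min_width=13, slack=4)
Line 2: ['pencil', 'curtain'] (min_width=14, slack=3)
Line 3: ['sand', 'refreshing'] (min_width=15, slack=2)
Line 4: ['storm', 'capture'] (min_width=13, slack=4)
Line 5: ['library', 'tower'] (min_width=13, slack=4)
Line 6: ['rain', 'cherry'] (min_width=11, slack=6)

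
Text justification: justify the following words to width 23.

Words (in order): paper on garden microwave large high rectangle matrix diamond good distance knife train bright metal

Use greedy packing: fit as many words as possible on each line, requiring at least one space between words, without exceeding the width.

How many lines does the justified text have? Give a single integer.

Answer: 6

Derivation:
Line 1: ['paper', 'on', 'garden'] (min_width=15, slack=8)
Line 2: ['microwave', 'large', 'high'] (min_width=20, slack=3)
Line 3: ['rectangle', 'matrix'] (min_width=16, slack=7)
Line 4: ['diamond', 'good', 'distance'] (min_width=21, slack=2)
Line 5: ['knife', 'train', 'bright'] (min_width=18, slack=5)
Line 6: ['metal'] (min_width=5, slack=18)
Total lines: 6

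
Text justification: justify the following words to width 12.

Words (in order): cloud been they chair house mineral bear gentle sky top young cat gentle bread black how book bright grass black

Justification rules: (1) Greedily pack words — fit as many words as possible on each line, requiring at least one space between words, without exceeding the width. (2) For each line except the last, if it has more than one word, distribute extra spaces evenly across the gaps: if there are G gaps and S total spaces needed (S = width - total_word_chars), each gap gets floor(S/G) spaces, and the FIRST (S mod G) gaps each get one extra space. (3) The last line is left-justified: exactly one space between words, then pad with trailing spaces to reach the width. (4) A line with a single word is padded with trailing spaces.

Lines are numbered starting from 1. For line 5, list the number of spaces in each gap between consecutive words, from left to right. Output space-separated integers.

Answer: 3

Derivation:
Line 1: ['cloud', 'been'] (min_width=10, slack=2)
Line 2: ['they', 'chair'] (min_width=10, slack=2)
Line 3: ['house'] (min_width=5, slack=7)
Line 4: ['mineral', 'bear'] (min_width=12, slack=0)
Line 5: ['gentle', 'sky'] (min_width=10, slack=2)
Line 6: ['top', 'young'] (min_width=9, slack=3)
Line 7: ['cat', 'gentle'] (min_width=10, slack=2)
Line 8: ['bread', 'black'] (min_width=11, slack=1)
Line 9: ['how', 'book'] (min_width=8, slack=4)
Line 10: ['bright', 'grass'] (min_width=12, slack=0)
Line 11: ['black'] (min_width=5, slack=7)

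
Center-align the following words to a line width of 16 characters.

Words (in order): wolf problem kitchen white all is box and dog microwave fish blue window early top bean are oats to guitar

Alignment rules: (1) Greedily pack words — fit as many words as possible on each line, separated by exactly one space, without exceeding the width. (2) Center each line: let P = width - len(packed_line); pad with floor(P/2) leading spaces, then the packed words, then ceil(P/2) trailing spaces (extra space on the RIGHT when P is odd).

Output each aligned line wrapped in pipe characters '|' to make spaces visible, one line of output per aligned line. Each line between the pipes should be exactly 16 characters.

Line 1: ['wolf', 'problem'] (min_width=12, slack=4)
Line 2: ['kitchen', 'white'] (min_width=13, slack=3)
Line 3: ['all', 'is', 'box', 'and'] (min_width=14, slack=2)
Line 4: ['dog', 'microwave'] (min_width=13, slack=3)
Line 5: ['fish', 'blue', 'window'] (min_width=16, slack=0)
Line 6: ['early', 'top', 'bean'] (min_width=14, slack=2)
Line 7: ['are', 'oats', 'to'] (min_width=11, slack=5)
Line 8: ['guitar'] (min_width=6, slack=10)

Answer: |  wolf problem  |
| kitchen white  |
| all is box and |
| dog microwave  |
|fish blue window|
| early top bean |
|  are oats to   |
|     guitar     |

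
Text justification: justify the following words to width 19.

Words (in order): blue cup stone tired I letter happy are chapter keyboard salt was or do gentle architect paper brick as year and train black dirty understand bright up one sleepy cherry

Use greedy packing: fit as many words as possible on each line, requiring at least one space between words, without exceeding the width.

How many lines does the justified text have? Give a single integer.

Answer: 11

Derivation:
Line 1: ['blue', 'cup', 'stone'] (min_width=14, slack=5)
Line 2: ['tired', 'I', 'letter'] (min_width=14, slack=5)
Line 3: ['happy', 'are', 'chapter'] (min_width=17, slack=2)
Line 4: ['keyboard', 'salt', 'was'] (min_width=17, slack=2)
Line 5: ['or', 'do', 'gentle'] (min_width=12, slack=7)
Line 6: ['architect', 'paper'] (min_width=15, slack=4)
Line 7: ['brick', 'as', 'year', 'and'] (min_width=17, slack=2)
Line 8: ['train', 'black', 'dirty'] (min_width=17, slack=2)
Line 9: ['understand', 'bright'] (min_width=17, slack=2)
Line 10: ['up', 'one', 'sleepy'] (min_width=13, slack=6)
Line 11: ['cherry'] (min_width=6, slack=13)
Total lines: 11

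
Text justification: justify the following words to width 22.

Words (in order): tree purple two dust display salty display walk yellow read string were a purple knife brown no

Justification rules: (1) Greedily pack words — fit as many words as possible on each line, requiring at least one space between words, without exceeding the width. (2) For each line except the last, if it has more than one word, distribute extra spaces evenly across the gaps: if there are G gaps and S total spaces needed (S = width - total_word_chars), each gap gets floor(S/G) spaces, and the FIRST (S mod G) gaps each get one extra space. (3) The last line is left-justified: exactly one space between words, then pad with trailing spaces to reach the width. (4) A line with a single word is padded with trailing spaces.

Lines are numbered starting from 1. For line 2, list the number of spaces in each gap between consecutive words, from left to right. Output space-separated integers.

Line 1: ['tree', 'purple', 'two', 'dust'] (min_width=20, slack=2)
Line 2: ['display', 'salty', 'display'] (min_width=21, slack=1)
Line 3: ['walk', 'yellow', 'read'] (min_width=16, slack=6)
Line 4: ['string', 'were', 'a', 'purple'] (min_width=20, slack=2)
Line 5: ['knife', 'brown', 'no'] (min_width=14, slack=8)

Answer: 2 1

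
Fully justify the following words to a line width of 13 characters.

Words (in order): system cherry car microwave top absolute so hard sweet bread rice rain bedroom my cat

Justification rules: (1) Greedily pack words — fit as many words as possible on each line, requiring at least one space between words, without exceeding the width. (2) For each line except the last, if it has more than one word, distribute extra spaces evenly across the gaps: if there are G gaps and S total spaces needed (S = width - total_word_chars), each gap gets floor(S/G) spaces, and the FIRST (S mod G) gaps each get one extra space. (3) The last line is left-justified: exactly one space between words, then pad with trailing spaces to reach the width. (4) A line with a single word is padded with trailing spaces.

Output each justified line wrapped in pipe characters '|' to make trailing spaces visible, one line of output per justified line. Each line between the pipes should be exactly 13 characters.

Answer: |system cherry|
|car microwave|
|top  absolute|
|so hard sweet|
|bread    rice|
|rain  bedroom|
|my cat       |

Derivation:
Line 1: ['system', 'cherry'] (min_width=13, slack=0)
Line 2: ['car', 'microwave'] (min_width=13, slack=0)
Line 3: ['top', 'absolute'] (min_width=12, slack=1)
Line 4: ['so', 'hard', 'sweet'] (min_width=13, slack=0)
Line 5: ['bread', 'rice'] (min_width=10, slack=3)
Line 6: ['rain', 'bedroom'] (min_width=12, slack=1)
Line 7: ['my', 'cat'] (min_width=6, slack=7)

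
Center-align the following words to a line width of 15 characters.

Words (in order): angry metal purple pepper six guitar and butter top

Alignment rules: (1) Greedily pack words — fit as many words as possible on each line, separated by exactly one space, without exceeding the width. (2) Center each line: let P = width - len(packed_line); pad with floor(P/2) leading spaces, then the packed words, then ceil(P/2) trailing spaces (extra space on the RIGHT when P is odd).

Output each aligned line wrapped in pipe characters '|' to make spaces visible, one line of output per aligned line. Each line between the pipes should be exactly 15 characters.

Line 1: ['angry', 'metal'] (min_width=11, slack=4)
Line 2: ['purple', 'pepper'] (min_width=13, slack=2)
Line 3: ['six', 'guitar', 'and'] (min_width=14, slack=1)
Line 4: ['butter', 'top'] (min_width=10, slack=5)

Answer: |  angry metal  |
| purple pepper |
|six guitar and |
|  butter top   |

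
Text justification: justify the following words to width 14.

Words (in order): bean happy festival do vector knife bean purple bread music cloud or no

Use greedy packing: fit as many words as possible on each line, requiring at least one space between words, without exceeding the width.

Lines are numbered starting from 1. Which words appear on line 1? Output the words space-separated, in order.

Line 1: ['bean', 'happy'] (min_width=10, slack=4)
Line 2: ['festival', 'do'] (min_width=11, slack=3)
Line 3: ['vector', 'knife'] (min_width=12, slack=2)
Line 4: ['bean', 'purple'] (min_width=11, slack=3)
Line 5: ['bread', 'music'] (min_width=11, slack=3)
Line 6: ['cloud', 'or', 'no'] (min_width=11, slack=3)

Answer: bean happy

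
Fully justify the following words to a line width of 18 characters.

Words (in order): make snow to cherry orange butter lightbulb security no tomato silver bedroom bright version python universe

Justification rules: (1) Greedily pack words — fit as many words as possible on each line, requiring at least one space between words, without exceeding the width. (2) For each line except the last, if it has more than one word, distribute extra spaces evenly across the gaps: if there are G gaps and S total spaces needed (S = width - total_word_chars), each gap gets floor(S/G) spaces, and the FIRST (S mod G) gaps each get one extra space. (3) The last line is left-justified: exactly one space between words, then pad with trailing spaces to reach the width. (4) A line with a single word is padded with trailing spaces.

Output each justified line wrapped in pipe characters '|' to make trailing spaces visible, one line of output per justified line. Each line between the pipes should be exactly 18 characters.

Answer: |make    snow    to|
|cherry      orange|
|butter   lightbulb|
|security no tomato|
|silver     bedroom|
|bright     version|
|python universe   |

Derivation:
Line 1: ['make', 'snow', 'to'] (min_width=12, slack=6)
Line 2: ['cherry', 'orange'] (min_width=13, slack=5)
Line 3: ['butter', 'lightbulb'] (min_width=16, slack=2)
Line 4: ['security', 'no', 'tomato'] (min_width=18, slack=0)
Line 5: ['silver', 'bedroom'] (min_width=14, slack=4)
Line 6: ['bright', 'version'] (min_width=14, slack=4)
Line 7: ['python', 'universe'] (min_width=15, slack=3)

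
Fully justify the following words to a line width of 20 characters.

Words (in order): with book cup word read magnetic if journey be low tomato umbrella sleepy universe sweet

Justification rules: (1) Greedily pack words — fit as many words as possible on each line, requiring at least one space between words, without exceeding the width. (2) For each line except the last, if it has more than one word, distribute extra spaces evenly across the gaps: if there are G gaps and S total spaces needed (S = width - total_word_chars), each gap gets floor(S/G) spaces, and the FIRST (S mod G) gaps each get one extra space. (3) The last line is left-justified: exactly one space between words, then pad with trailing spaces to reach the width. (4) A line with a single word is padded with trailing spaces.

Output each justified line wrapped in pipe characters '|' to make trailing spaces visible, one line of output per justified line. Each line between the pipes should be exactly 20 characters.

Line 1: ['with', 'book', 'cup', 'word'] (min_width=18, slack=2)
Line 2: ['read', 'magnetic', 'if'] (min_width=16, slack=4)
Line 3: ['journey', 'be', 'low'] (min_width=14, slack=6)
Line 4: ['tomato', 'umbrella'] (min_width=15, slack=5)
Line 5: ['sleepy', 'universe'] (min_width=15, slack=5)
Line 6: ['sweet'] (min_width=5, slack=15)

Answer: |with  book  cup word|
|read   magnetic   if|
|journey    be    low|
|tomato      umbrella|
|sleepy      universe|
|sweet               |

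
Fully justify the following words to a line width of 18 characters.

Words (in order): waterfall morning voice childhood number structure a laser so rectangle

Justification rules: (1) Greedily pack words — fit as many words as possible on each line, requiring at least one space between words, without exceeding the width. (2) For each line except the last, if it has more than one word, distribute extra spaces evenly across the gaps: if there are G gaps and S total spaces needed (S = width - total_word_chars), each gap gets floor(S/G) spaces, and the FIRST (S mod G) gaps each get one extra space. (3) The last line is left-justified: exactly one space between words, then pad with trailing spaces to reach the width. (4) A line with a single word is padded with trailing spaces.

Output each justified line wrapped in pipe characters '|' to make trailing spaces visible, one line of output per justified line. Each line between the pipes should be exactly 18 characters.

Line 1: ['waterfall', 'morning'] (min_width=17, slack=1)
Line 2: ['voice', 'childhood'] (min_width=15, slack=3)
Line 3: ['number', 'structure', 'a'] (min_width=18, slack=0)
Line 4: ['laser', 'so', 'rectangle'] (min_width=18, slack=0)

Answer: |waterfall  morning|
|voice    childhood|
|number structure a|
|laser so rectangle|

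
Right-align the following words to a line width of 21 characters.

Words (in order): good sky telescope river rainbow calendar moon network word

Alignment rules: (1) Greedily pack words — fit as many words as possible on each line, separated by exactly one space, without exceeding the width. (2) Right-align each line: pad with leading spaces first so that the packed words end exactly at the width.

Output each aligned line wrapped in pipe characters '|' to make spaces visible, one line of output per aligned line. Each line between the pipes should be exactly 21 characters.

Line 1: ['good', 'sky', 'telescope'] (min_width=18, slack=3)
Line 2: ['river', 'rainbow'] (min_width=13, slack=8)
Line 3: ['calendar', 'moon', 'network'] (min_width=21, slack=0)
Line 4: ['word'] (min_width=4, slack=17)

Answer: |   good sky telescope|
|        river rainbow|
|calendar moon network|
|                 word|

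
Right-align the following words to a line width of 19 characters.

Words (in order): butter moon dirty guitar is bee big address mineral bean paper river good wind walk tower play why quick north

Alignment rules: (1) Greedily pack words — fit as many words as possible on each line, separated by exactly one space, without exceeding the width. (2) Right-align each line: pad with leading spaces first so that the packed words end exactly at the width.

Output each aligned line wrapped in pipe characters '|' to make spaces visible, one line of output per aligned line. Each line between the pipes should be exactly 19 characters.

Line 1: ['butter', 'moon', 'dirty'] (min_width=17, slack=2)
Line 2: ['guitar', 'is', 'bee', 'big'] (min_width=17, slack=2)
Line 3: ['address', 'mineral'] (min_width=15, slack=4)
Line 4: ['bean', 'paper', 'river'] (min_width=16, slack=3)
Line 5: ['good', 'wind', 'walk'] (min_width=14, slack=5)
Line 6: ['tower', 'play', 'why'] (min_width=14, slack=5)
Line 7: ['quick', 'north'] (min_width=11, slack=8)

Answer: |  butter moon dirty|
|  guitar is bee big|
|    address mineral|
|   bean paper river|
|     good wind walk|
|     tower play why|
|        quick north|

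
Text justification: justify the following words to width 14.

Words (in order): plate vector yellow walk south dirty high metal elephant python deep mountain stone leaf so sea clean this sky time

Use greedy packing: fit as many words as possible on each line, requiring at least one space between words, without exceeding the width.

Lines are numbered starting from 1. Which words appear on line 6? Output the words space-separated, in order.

Answer: python deep

Derivation:
Line 1: ['plate', 'vector'] (min_width=12, slack=2)
Line 2: ['yellow', 'walk'] (min_width=11, slack=3)
Line 3: ['south', 'dirty'] (min_width=11, slack=3)
Line 4: ['high', 'metal'] (min_width=10, slack=4)
Line 5: ['elephant'] (min_width=8, slack=6)
Line 6: ['python', 'deep'] (min_width=11, slack=3)
Line 7: ['mountain', 'stone'] (min_width=14, slack=0)
Line 8: ['leaf', 'so', 'sea'] (min_width=11, slack=3)
Line 9: ['clean', 'this', 'sky'] (min_width=14, slack=0)
Line 10: ['time'] (min_width=4, slack=10)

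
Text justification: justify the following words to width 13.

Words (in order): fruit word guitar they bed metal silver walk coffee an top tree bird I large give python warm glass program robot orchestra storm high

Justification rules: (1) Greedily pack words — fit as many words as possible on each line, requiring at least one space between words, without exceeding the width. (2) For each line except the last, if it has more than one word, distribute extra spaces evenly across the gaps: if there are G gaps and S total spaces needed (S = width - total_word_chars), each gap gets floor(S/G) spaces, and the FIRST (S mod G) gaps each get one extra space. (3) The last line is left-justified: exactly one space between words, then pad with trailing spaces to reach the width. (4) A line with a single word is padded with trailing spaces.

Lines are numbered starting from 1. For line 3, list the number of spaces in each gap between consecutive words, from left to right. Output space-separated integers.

Answer: 5

Derivation:
Line 1: ['fruit', 'word'] (min_width=10, slack=3)
Line 2: ['guitar', 'they'] (min_width=11, slack=2)
Line 3: ['bed', 'metal'] (min_width=9, slack=4)
Line 4: ['silver', 'walk'] (min_width=11, slack=2)
Line 5: ['coffee', 'an', 'top'] (min_width=13, slack=0)
Line 6: ['tree', 'bird', 'I'] (min_width=11, slack=2)
Line 7: ['large', 'give'] (min_width=10, slack=3)
Line 8: ['python', 'warm'] (min_width=11, slack=2)
Line 9: ['glass', 'program'] (min_width=13, slack=0)
Line 10: ['robot'] (min_width=5, slack=8)
Line 11: ['orchestra'] (min_width=9, slack=4)
Line 12: ['storm', 'high'] (min_width=10, slack=3)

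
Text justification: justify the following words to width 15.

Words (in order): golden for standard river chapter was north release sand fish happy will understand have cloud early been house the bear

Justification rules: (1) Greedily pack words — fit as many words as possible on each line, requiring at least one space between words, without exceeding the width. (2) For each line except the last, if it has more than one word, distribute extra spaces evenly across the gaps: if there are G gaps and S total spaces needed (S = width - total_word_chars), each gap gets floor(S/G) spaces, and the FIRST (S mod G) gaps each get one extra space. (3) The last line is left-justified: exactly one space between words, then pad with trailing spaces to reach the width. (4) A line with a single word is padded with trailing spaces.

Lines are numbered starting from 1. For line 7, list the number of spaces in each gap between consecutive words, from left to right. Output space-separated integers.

Answer: 6

Derivation:
Line 1: ['golden', 'for'] (min_width=10, slack=5)
Line 2: ['standard', 'river'] (min_width=14, slack=1)
Line 3: ['chapter', 'was'] (min_width=11, slack=4)
Line 4: ['north', 'release'] (min_width=13, slack=2)
Line 5: ['sand', 'fish', 'happy'] (min_width=15, slack=0)
Line 6: ['will', 'understand'] (min_width=15, slack=0)
Line 7: ['have', 'cloud'] (min_width=10, slack=5)
Line 8: ['early', 'been'] (min_width=10, slack=5)
Line 9: ['house', 'the', 'bear'] (min_width=14, slack=1)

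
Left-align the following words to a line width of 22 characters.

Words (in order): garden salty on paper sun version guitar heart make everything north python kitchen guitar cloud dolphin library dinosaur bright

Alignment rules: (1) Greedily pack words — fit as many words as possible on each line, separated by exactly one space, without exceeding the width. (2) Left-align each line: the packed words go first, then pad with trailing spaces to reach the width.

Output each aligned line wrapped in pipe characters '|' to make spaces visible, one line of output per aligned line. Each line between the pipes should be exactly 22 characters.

Answer: |garden salty on paper |
|sun version guitar    |
|heart make everything |
|north python kitchen  |
|guitar cloud dolphin  |
|library dinosaur      |
|bright                |

Derivation:
Line 1: ['garden', 'salty', 'on', 'paper'] (min_width=21, slack=1)
Line 2: ['sun', 'version', 'guitar'] (min_width=18, slack=4)
Line 3: ['heart', 'make', 'everything'] (min_width=21, slack=1)
Line 4: ['north', 'python', 'kitchen'] (min_width=20, slack=2)
Line 5: ['guitar', 'cloud', 'dolphin'] (min_width=20, slack=2)
Line 6: ['library', 'dinosaur'] (min_width=16, slack=6)
Line 7: ['bright'] (min_width=6, slack=16)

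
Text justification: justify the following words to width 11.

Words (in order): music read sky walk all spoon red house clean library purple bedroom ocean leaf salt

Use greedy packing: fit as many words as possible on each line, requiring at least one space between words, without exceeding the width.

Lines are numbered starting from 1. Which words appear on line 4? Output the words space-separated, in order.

Line 1: ['music', 'read'] (min_width=10, slack=1)
Line 2: ['sky', 'walk'] (min_width=8, slack=3)
Line 3: ['all', 'spoon'] (min_width=9, slack=2)
Line 4: ['red', 'house'] (min_width=9, slack=2)
Line 5: ['clean'] (min_width=5, slack=6)
Line 6: ['library'] (min_width=7, slack=4)
Line 7: ['purple'] (min_width=6, slack=5)
Line 8: ['bedroom'] (min_width=7, slack=4)
Line 9: ['ocean', 'leaf'] (min_width=10, slack=1)
Line 10: ['salt'] (min_width=4, slack=7)

Answer: red house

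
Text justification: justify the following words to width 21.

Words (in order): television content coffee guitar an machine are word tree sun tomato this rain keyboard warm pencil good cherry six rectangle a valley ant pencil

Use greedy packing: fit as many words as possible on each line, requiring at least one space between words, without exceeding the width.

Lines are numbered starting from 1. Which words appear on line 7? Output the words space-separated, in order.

Answer: rectangle a valley

Derivation:
Line 1: ['television', 'content'] (min_width=18, slack=3)
Line 2: ['coffee', 'guitar', 'an'] (min_width=16, slack=5)
Line 3: ['machine', 'are', 'word', 'tree'] (min_width=21, slack=0)
Line 4: ['sun', 'tomato', 'this', 'rain'] (min_width=20, slack=1)
Line 5: ['keyboard', 'warm', 'pencil'] (min_width=20, slack=1)
Line 6: ['good', 'cherry', 'six'] (min_width=15, slack=6)
Line 7: ['rectangle', 'a', 'valley'] (min_width=18, slack=3)
Line 8: ['ant', 'pencil'] (min_width=10, slack=11)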